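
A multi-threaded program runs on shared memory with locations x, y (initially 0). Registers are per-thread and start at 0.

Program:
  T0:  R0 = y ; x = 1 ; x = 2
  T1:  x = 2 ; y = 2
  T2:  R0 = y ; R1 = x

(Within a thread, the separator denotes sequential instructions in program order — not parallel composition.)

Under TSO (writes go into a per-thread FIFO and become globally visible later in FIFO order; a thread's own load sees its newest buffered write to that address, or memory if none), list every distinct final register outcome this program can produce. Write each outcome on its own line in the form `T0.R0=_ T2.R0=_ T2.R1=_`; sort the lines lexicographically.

outcome vector order: (T0.R0,T2.R0,T2.R1)
|TSO outcomes| = 10

T0.R0=0 T2.R0=0 T2.R1=0
T0.R0=0 T2.R0=0 T2.R1=1
T0.R0=0 T2.R0=0 T2.R1=2
T0.R0=0 T2.R0=2 T2.R1=1
T0.R0=0 T2.R0=2 T2.R1=2
T0.R0=2 T2.R0=0 T2.R1=0
T0.R0=2 T2.R0=0 T2.R1=1
T0.R0=2 T2.R0=0 T2.R1=2
T0.R0=2 T2.R0=2 T2.R1=1
T0.R0=2 T2.R0=2 T2.R1=2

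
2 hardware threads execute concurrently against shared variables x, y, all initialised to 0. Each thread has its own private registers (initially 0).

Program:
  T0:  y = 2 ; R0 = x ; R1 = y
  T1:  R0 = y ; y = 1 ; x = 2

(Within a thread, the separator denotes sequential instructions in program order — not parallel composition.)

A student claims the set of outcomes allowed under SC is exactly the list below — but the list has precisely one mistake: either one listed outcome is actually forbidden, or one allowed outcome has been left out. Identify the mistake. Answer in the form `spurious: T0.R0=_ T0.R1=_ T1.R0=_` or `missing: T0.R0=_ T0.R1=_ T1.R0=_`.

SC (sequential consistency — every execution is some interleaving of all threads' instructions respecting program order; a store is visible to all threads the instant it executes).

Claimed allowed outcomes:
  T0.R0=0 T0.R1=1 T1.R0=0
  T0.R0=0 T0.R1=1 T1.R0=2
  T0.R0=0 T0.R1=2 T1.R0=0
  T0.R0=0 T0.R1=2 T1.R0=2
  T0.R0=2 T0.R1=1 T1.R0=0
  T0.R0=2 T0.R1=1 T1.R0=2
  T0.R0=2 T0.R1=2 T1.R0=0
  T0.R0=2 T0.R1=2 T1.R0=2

outcome vector order: (T0.R0,T0.R1,T1.R0)
[SC] allowed = {010; 012; 020; 022; 210; 212; 220}
claimed∖SC = {222}

spurious: T0.R0=2 T0.R1=2 T1.R0=2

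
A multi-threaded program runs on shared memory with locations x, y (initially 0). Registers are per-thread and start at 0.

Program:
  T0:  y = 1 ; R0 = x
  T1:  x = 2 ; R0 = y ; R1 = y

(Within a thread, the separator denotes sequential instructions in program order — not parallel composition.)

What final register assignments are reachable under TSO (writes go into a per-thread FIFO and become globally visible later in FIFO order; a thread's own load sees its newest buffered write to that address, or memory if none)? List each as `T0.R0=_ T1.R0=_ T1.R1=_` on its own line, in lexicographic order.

outcome vector order: (T0.R0,T1.R0,T1.R1)
|TSO outcomes| = 6

T0.R0=0 T1.R0=0 T1.R1=0
T0.R0=0 T1.R0=0 T1.R1=1
T0.R0=0 T1.R0=1 T1.R1=1
T0.R0=2 T1.R0=0 T1.R1=0
T0.R0=2 T1.R0=0 T1.R1=1
T0.R0=2 T1.R0=1 T1.R1=1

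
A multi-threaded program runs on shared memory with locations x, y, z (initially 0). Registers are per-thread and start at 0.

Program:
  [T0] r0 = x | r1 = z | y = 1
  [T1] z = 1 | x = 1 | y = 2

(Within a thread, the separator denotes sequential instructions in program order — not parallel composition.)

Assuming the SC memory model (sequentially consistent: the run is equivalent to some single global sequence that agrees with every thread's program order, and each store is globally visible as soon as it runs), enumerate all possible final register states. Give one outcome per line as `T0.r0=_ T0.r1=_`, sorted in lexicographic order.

T0.r0=0 T0.r1=0
T0.r0=0 T0.r1=1
T0.r0=1 T0.r1=1

outcome vector order: (T0.r0,T0.r1)
|SC outcomes| = 3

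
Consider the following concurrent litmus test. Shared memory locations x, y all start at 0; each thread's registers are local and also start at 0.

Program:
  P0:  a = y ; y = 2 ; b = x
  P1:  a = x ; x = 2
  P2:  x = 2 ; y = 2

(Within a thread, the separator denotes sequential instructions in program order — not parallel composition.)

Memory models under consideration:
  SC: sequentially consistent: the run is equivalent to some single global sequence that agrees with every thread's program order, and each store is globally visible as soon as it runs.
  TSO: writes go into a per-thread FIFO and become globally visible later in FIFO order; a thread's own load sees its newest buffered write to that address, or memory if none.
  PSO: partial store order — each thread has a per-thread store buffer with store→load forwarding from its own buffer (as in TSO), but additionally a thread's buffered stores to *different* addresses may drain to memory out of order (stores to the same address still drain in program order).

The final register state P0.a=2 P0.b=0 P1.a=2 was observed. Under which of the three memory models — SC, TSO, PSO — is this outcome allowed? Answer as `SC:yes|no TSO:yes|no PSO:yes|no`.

SC:no TSO:no PSO:yes

outcome vector order: (P0.a,P0.b,P1.a)
SC (6): 0/0/0; 0/0/2; 0/2/0; 0/2/2; 2/2/0; 2/2/2
TSO (6): 0/0/0; 0/0/2; 0/2/0; 0/2/2; 2/2/0; 2/2/2
PSO (8): 0/0/0; 0/0/2; 0/2/0; 0/2/2; 2/0/0; 2/0/2; 2/2/0; 2/2/2
target 2/0/2 ∈ {PSO}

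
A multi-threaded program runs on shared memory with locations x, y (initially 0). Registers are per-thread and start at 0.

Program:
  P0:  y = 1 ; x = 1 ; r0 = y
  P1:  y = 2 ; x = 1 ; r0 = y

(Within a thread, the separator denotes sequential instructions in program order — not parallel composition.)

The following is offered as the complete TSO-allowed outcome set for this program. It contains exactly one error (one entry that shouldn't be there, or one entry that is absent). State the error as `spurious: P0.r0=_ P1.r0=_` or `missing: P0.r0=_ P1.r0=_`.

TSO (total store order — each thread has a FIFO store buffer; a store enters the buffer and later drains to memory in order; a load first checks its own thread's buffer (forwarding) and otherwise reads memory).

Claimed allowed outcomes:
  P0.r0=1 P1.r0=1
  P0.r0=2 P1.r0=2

outcome vector order: (P0.r0,P1.r0)
TSO: 3 outcomes — {11, 12, 22}
TSO∖claimed = {12}

missing: P0.r0=1 P1.r0=2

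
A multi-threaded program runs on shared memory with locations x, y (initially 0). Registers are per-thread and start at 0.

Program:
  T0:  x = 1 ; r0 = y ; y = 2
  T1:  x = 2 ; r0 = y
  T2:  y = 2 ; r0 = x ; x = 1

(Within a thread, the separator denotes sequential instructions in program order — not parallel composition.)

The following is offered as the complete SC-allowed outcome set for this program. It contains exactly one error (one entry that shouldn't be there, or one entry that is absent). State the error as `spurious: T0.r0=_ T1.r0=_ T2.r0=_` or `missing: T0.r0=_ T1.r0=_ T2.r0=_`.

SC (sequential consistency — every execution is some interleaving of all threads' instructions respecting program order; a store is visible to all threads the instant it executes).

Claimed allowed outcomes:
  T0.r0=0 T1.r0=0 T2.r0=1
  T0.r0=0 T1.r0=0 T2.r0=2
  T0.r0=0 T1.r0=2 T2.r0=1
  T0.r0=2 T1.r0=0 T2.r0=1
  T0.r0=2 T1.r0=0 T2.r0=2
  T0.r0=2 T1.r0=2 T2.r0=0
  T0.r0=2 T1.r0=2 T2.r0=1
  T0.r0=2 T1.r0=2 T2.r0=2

missing: T0.r0=0 T1.r0=2 T2.r0=2

outcome vector order: (T0.r0,T1.r0,T2.r0)
[SC] allowed = {<0 0 1> <0 0 2> <0 2 1> <0 2 2> <2 0 1> <2 0 2> <2 2 0> <2 2 1> <2 2 2>}
SC∖claimed = {<0 2 2>}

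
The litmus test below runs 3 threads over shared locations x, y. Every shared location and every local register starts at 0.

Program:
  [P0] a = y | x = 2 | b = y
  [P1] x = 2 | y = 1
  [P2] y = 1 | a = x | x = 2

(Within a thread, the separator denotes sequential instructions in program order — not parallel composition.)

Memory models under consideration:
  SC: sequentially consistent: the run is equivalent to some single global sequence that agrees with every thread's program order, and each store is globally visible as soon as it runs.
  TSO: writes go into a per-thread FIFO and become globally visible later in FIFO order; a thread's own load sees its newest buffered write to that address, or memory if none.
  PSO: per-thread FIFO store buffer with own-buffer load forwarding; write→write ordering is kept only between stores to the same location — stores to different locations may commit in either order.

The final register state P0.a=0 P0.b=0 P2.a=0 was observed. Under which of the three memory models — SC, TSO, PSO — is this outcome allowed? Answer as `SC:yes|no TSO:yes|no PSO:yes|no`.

SC:no TSO:yes PSO:yes

outcome vector order: (P0.a,P0.b,P2.a)
[SC] allowed = {0/0/2 0/1/0 0/1/2 1/1/0 1/1/2}
[TSO] allowed = {0/0/0 0/0/2 0/1/0 0/1/2 1/1/0 1/1/2}
[PSO] allowed = {0/0/0 0/0/2 0/1/0 0/1/2 1/1/0 1/1/2}
target 0/0/0 ∈ {TSO,PSO}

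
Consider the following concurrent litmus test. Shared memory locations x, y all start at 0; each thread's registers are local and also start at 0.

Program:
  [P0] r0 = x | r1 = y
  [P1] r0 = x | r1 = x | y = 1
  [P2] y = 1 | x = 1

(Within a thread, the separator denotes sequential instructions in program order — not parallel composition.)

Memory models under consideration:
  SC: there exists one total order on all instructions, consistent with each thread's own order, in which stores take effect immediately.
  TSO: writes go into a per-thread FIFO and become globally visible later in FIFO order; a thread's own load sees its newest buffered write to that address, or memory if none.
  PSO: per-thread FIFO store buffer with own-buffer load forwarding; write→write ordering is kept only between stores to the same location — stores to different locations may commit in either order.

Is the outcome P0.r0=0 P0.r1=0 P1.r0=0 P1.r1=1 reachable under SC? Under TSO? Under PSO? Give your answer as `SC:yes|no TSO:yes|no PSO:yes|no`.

outcome vector order: (P0.r0,P0.r1,P1.r0,P1.r1)
SC (9): 0000; 0001; 0011; 0100; 0101; 0111; 1100; 1101; 1111
TSO (9): 0000; 0001; 0011; 0100; 0101; 0111; 1100; 1101; 1111
PSO (12): 0000; 0001; 0011; 0100; 0101; 0111; 1000; 1001; 1011; 1100; 1101; 1111
target 0001 ∈ {SC,TSO,PSO}

SC:yes TSO:yes PSO:yes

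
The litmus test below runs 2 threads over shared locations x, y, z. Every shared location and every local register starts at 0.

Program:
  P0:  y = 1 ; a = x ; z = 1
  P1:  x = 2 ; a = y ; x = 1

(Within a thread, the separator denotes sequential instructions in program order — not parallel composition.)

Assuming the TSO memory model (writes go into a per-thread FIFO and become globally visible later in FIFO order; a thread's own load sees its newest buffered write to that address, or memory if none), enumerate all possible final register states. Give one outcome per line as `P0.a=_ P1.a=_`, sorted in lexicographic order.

outcome vector order: (P0.a,P1.a)
|TSO outcomes| = 6

P0.a=0 P1.a=0
P0.a=0 P1.a=1
P0.a=1 P1.a=0
P0.a=1 P1.a=1
P0.a=2 P1.a=0
P0.a=2 P1.a=1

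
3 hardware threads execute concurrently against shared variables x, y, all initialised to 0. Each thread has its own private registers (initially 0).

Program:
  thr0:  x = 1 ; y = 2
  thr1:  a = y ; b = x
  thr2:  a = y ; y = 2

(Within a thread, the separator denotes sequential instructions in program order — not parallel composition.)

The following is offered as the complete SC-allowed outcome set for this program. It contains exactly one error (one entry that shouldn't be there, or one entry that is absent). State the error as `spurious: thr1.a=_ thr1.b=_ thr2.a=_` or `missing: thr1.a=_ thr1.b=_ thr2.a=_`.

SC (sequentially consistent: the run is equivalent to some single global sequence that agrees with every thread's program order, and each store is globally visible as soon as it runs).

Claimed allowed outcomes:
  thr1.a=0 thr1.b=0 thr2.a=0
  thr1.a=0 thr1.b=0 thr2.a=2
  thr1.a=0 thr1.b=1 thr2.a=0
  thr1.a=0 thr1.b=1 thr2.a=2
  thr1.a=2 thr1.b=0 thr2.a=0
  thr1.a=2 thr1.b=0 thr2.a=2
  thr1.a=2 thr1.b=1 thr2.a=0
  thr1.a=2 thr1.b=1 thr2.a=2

outcome vector order: (thr1.a,thr1.b,thr2.a)
SC: 7 outcomes — {(0,0,0); (0,0,2); (0,1,0); (0,1,2); (2,0,0); (2,1,0); (2,1,2)}
claimed∖SC = {(2,0,2)}

spurious: thr1.a=2 thr1.b=0 thr2.a=2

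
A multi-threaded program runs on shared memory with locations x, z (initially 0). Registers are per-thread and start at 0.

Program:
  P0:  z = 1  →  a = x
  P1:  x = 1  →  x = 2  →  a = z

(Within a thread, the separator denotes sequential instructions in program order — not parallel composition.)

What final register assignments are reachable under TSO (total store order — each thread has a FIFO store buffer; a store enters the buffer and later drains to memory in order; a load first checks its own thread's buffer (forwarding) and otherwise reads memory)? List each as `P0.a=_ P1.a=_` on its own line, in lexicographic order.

P0.a=0 P1.a=0
P0.a=0 P1.a=1
P0.a=1 P1.a=0
P0.a=1 P1.a=1
P0.a=2 P1.a=0
P0.a=2 P1.a=1

outcome vector order: (P0.a,P1.a)
|TSO outcomes| = 6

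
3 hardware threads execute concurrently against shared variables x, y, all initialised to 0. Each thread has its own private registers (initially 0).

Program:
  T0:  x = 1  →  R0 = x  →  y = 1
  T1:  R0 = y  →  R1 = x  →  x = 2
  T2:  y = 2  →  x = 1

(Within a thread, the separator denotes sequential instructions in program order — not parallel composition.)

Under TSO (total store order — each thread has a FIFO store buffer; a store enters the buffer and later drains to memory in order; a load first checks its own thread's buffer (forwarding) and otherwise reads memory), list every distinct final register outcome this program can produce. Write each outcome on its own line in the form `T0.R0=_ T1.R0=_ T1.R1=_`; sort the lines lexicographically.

T0.R0=1 T1.R0=0 T1.R1=0
T0.R0=1 T1.R0=0 T1.R1=1
T0.R0=1 T1.R0=1 T1.R1=1
T0.R0=1 T1.R0=2 T1.R1=0
T0.R0=1 T1.R0=2 T1.R1=1
T0.R0=2 T1.R0=0 T1.R1=0
T0.R0=2 T1.R0=0 T1.R1=1
T0.R0=2 T1.R0=2 T1.R1=0
T0.R0=2 T1.R0=2 T1.R1=1

outcome vector order: (T0.R0,T1.R0,T1.R1)
|TSO outcomes| = 9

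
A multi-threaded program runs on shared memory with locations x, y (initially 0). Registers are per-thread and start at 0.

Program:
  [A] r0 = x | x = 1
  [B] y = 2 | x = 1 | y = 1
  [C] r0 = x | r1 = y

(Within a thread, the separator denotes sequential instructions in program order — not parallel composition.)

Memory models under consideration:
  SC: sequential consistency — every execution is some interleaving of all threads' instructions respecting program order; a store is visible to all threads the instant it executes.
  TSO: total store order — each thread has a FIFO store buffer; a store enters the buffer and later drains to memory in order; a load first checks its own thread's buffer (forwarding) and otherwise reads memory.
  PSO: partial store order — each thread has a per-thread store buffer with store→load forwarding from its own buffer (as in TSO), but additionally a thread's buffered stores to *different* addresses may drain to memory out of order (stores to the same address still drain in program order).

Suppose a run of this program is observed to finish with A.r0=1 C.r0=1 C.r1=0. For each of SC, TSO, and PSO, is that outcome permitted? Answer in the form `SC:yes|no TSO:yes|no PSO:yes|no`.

SC:no TSO:no PSO:yes

outcome vector order: (A.r0,C.r0,C.r1)
[SC] allowed = {0/0/0 0/0/1 0/0/2 0/1/0 0/1/1 0/1/2 1/0/0 1/0/1 1/0/2 1/1/1 1/1/2}
[TSO] allowed = {0/0/0 0/0/1 0/0/2 0/1/0 0/1/1 0/1/2 1/0/0 1/0/1 1/0/2 1/1/1 1/1/2}
[PSO] allowed = {0/0/0 0/0/1 0/0/2 0/1/0 0/1/1 0/1/2 1/0/0 1/0/1 1/0/2 1/1/0 1/1/1 1/1/2}
target 1/1/0 ∈ {PSO}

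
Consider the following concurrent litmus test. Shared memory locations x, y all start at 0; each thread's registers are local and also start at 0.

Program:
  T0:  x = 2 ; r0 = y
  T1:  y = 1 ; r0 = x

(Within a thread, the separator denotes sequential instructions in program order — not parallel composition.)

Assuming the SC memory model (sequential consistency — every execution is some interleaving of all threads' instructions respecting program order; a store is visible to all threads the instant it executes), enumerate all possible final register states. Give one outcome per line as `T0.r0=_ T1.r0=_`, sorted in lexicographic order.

T0.r0=0 T1.r0=2
T0.r0=1 T1.r0=0
T0.r0=1 T1.r0=2

outcome vector order: (T0.r0,T1.r0)
|SC outcomes| = 3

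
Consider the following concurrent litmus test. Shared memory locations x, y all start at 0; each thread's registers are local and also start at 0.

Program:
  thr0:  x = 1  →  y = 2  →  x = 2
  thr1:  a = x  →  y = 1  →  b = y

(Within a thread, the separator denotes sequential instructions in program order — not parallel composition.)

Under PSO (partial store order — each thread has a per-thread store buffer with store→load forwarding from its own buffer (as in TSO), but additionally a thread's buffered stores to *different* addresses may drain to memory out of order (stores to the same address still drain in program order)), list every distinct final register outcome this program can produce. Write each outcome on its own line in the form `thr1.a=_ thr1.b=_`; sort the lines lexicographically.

thr1.a=0 thr1.b=1
thr1.a=0 thr1.b=2
thr1.a=1 thr1.b=1
thr1.a=1 thr1.b=2
thr1.a=2 thr1.b=1
thr1.a=2 thr1.b=2

outcome vector order: (thr1.a,thr1.b)
|PSO outcomes| = 6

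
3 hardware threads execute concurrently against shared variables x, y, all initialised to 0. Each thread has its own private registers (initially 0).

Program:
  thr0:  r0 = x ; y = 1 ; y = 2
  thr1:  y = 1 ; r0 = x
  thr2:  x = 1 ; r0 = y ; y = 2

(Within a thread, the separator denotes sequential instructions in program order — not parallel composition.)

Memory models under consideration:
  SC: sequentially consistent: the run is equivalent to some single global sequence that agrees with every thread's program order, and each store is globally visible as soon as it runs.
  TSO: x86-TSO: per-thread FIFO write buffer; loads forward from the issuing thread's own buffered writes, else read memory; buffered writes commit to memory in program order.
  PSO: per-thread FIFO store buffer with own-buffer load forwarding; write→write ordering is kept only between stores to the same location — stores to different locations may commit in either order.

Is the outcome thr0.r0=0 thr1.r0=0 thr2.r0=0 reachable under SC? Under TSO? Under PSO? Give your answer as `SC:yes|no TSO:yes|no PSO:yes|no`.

outcome vector order: (thr0.r0,thr1.r0,thr2.r0)
SC (10): <0 0 1> <0 0 2> <0 1 0> <0 1 1> <0 1 2> <1 0 1> <1 0 2> <1 1 0> <1 1 1> <1 1 2>
TSO (12): <0 0 0> <0 0 1> <0 0 2> <0 1 0> <0 1 1> <0 1 2> <1 0 0> <1 0 1> <1 0 2> <1 1 0> <1 1 1> <1 1 2>
PSO (12): <0 0 0> <0 0 1> <0 0 2> <0 1 0> <0 1 1> <0 1 2> <1 0 0> <1 0 1> <1 0 2> <1 1 0> <1 1 1> <1 1 2>
target <0 0 0> ∈ {TSO,PSO}

SC:no TSO:yes PSO:yes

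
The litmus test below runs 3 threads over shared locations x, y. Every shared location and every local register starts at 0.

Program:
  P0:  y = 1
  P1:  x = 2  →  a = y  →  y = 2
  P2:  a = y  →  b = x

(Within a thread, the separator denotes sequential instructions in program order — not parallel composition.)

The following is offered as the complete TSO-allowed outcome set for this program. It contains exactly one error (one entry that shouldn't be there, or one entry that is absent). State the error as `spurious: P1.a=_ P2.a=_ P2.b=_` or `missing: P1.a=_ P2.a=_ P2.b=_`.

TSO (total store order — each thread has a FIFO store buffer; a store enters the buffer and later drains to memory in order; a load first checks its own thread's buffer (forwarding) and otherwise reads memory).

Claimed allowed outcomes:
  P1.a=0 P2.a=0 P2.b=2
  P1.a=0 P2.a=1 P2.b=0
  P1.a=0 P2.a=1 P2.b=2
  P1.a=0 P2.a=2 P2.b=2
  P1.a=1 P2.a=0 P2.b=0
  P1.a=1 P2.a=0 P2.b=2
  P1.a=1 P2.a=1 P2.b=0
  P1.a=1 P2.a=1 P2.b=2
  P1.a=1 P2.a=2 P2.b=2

outcome vector order: (P1.a,P2.a,P2.b)
TSO: 10 outcomes — {000, 002, 010, 012, 022, 100, 102, 110, 112, 122}
TSO∖claimed = {000}

missing: P1.a=0 P2.a=0 P2.b=0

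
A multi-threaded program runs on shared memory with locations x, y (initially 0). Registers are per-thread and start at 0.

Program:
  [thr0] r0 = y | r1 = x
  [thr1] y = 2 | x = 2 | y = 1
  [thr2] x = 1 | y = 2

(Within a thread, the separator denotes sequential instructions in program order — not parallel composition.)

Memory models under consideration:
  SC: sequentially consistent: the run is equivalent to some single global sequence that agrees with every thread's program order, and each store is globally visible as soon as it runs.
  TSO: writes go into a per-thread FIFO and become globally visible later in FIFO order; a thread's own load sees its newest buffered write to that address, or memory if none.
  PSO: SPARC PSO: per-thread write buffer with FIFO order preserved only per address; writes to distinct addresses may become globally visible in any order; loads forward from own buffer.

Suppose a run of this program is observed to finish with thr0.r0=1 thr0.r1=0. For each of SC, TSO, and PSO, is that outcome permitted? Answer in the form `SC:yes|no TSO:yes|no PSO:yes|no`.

SC:no TSO:no PSO:yes

outcome vector order: (thr0.r0,thr0.r1)
SC: 8 outcomes — {(0,0); (0,1); (0,2); (1,1); (1,2); (2,0); (2,1); (2,2)}
TSO: 8 outcomes — {(0,0); (0,1); (0,2); (1,1); (1,2); (2,0); (2,1); (2,2)}
PSO: 9 outcomes — {(0,0); (0,1); (0,2); (1,0); (1,1); (1,2); (2,0); (2,1); (2,2)}
target (1,0) ∈ {PSO}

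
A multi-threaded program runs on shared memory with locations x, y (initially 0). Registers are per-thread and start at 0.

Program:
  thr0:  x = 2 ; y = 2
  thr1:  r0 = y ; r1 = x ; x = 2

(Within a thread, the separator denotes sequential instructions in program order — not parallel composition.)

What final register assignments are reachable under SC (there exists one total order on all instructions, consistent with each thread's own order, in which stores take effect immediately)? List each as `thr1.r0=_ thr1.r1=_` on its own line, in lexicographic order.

outcome vector order: (thr1.r0,thr1.r1)
|SC outcomes| = 3

thr1.r0=0 thr1.r1=0
thr1.r0=0 thr1.r1=2
thr1.r0=2 thr1.r1=2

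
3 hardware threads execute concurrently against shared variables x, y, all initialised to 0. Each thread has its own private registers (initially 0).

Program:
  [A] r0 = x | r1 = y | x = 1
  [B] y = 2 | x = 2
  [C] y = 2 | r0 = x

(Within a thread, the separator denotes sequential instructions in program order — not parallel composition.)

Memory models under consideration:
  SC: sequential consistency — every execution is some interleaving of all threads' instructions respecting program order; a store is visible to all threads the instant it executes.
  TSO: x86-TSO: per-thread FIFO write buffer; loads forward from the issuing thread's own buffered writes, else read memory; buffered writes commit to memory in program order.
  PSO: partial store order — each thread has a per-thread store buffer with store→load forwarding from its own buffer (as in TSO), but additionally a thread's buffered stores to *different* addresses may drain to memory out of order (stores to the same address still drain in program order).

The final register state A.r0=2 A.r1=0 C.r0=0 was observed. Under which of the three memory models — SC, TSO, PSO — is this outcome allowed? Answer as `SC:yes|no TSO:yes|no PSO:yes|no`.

outcome vector order: (A.r0,A.r1,C.r0)
SC (9): 0/0/0 0/0/1 0/0/2 0/2/0 0/2/1 0/2/2 2/2/0 2/2/1 2/2/2
TSO (9): 0/0/0 0/0/1 0/0/2 0/2/0 0/2/1 0/2/2 2/2/0 2/2/1 2/2/2
PSO (12): 0/0/0 0/0/1 0/0/2 0/2/0 0/2/1 0/2/2 2/0/0 2/0/1 2/0/2 2/2/0 2/2/1 2/2/2
target 2/0/0 ∈ {PSO}

SC:no TSO:no PSO:yes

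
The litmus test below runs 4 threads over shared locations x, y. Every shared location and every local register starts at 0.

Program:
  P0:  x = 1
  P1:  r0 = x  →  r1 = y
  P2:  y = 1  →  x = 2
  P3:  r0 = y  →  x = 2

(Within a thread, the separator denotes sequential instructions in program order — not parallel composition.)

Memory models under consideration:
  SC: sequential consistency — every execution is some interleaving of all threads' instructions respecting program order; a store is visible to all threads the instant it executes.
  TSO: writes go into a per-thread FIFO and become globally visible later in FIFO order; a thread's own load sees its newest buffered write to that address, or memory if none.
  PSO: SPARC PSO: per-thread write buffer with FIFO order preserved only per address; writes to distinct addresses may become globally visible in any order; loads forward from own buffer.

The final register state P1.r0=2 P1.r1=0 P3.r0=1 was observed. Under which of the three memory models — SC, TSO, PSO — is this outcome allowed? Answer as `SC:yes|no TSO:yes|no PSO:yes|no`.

SC:no TSO:no PSO:yes

outcome vector order: (P1.r0,P1.r1,P3.r0)
[SC] allowed = {000 001 010 011 100 101 110 111 200 210 211}
[TSO] allowed = {000 001 010 011 100 101 110 111 200 210 211}
[PSO] allowed = {000 001 010 011 100 101 110 111 200 201 210 211}
target 201 ∈ {PSO}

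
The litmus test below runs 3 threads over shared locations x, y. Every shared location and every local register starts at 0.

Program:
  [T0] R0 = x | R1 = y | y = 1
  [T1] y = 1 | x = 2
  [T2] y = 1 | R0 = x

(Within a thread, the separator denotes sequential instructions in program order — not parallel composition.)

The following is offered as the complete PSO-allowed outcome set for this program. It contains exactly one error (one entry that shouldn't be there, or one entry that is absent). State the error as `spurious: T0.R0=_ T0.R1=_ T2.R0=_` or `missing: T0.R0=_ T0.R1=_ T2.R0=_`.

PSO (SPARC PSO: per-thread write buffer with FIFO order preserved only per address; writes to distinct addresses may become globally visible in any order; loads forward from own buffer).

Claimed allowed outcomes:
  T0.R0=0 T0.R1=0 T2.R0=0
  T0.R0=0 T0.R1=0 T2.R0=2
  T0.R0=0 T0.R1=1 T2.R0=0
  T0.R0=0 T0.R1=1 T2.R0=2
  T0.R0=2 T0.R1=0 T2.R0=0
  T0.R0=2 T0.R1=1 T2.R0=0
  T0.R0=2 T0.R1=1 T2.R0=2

missing: T0.R0=2 T0.R1=0 T2.R0=2

outcome vector order: (T0.R0,T0.R1,T2.R0)
PSO: 8 outcomes — {0/0/0, 0/0/2, 0/1/0, 0/1/2, 2/0/0, 2/0/2, 2/1/0, 2/1/2}
PSO∖claimed = {2/0/2}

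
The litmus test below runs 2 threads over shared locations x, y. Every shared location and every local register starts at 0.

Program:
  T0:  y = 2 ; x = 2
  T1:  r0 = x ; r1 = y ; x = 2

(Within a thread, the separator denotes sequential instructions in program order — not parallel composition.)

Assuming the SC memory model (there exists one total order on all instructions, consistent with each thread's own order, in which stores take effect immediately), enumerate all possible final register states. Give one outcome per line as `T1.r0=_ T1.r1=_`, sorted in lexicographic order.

outcome vector order: (T1.r0,T1.r1)
|SC outcomes| = 3

T1.r0=0 T1.r1=0
T1.r0=0 T1.r1=2
T1.r0=2 T1.r1=2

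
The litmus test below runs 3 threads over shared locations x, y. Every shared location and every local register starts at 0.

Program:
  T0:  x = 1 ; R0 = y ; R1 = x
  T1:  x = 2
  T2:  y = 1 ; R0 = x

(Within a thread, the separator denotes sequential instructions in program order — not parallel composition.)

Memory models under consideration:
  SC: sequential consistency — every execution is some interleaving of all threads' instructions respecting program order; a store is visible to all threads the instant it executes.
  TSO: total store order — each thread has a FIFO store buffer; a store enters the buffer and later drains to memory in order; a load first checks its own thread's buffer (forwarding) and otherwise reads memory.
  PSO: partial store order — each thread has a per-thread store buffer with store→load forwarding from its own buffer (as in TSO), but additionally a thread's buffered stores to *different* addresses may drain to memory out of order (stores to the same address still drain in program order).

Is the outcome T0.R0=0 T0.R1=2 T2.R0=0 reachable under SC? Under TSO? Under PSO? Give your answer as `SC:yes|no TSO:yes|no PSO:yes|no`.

SC:no TSO:yes PSO:yes

outcome vector order: (T0.R0,T0.R1,T2.R0)
[SC] allowed = {011, 012, 021, 022, 110, 111, 112, 120, 121, 122}
[TSO] allowed = {010, 011, 012, 020, 021, 022, 110, 111, 112, 120, 121, 122}
[PSO] allowed = {010, 011, 012, 020, 021, 022, 110, 111, 112, 120, 121, 122}
target 020 ∈ {TSO,PSO}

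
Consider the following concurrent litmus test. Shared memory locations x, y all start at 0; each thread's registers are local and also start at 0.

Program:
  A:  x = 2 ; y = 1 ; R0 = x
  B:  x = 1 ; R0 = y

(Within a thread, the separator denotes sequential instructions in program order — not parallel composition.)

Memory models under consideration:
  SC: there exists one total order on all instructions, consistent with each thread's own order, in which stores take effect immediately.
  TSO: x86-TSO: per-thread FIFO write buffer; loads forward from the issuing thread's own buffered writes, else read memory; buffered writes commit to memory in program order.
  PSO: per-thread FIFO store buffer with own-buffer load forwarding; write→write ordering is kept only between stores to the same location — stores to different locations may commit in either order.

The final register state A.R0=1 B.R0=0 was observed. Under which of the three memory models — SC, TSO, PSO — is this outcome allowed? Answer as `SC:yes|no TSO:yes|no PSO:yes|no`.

SC:yes TSO:yes PSO:yes

outcome vector order: (A.R0,B.R0)
[SC] allowed = {<1 0>, <1 1>, <2 0>, <2 1>}
[TSO] allowed = {<1 0>, <1 1>, <2 0>, <2 1>}
[PSO] allowed = {<1 0>, <1 1>, <2 0>, <2 1>}
target <1 0> ∈ {SC,TSO,PSO}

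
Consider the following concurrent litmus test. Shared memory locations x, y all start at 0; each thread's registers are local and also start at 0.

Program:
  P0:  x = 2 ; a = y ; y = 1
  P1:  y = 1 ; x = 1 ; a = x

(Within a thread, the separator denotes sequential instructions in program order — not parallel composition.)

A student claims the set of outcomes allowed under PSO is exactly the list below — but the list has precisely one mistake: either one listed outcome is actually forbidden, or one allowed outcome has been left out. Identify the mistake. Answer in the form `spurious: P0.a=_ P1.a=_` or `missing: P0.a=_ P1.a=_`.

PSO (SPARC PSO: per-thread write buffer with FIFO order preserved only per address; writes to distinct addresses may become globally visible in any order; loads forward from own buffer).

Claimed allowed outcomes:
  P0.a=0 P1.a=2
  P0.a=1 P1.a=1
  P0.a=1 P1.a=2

missing: P0.a=0 P1.a=1

outcome vector order: (P0.a,P1.a)
PSO (4): (0,1), (0,2), (1,1), (1,2)
PSO∖claimed = {(0,1)}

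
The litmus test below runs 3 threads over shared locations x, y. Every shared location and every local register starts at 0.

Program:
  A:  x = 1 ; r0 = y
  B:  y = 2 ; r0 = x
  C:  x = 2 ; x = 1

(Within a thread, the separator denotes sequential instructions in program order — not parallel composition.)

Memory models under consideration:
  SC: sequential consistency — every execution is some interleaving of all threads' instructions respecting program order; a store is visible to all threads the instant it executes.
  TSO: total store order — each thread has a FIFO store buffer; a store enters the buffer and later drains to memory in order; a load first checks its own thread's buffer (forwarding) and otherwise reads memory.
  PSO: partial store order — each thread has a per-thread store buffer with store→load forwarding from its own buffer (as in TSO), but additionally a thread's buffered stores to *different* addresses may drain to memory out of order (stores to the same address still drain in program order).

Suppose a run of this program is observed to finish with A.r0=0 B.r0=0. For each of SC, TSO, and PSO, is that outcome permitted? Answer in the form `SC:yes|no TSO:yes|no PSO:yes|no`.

outcome vector order: (A.r0,B.r0)
under SC → 01 02 20 21 22
under TSO → 00 01 02 20 21 22
under PSO → 00 01 02 20 21 22
target 00 ∈ {TSO,PSO}

SC:no TSO:yes PSO:yes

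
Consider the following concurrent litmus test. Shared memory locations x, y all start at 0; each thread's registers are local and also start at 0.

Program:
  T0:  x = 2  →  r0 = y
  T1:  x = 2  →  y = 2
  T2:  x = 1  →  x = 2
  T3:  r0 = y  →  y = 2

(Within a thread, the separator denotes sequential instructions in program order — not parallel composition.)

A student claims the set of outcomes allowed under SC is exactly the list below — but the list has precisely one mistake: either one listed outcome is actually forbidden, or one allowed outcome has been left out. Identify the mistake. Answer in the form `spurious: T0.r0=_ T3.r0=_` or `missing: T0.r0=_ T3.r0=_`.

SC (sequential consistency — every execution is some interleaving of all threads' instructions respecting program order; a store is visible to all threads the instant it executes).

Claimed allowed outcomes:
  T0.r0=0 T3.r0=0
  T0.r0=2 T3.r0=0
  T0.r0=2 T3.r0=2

missing: T0.r0=0 T3.r0=2

outcome vector order: (T0.r0,T3.r0)
under SC → <0 0> <0 2> <2 0> <2 2>
SC∖claimed = {<0 2>}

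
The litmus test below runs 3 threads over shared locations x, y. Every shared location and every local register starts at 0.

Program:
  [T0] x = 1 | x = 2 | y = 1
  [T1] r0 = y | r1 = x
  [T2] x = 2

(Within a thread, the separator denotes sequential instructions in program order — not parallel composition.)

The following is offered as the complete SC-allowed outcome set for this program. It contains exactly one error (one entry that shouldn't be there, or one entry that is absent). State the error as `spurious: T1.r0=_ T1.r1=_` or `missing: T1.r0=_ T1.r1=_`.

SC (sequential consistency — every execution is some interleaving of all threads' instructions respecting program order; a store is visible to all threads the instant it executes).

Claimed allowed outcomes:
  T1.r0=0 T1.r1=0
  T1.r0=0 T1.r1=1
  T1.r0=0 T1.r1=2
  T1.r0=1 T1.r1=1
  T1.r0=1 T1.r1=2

spurious: T1.r0=1 T1.r1=1

outcome vector order: (T1.r0,T1.r1)
[SC] allowed = {0/0; 0/1; 0/2; 1/2}
claimed∖SC = {1/1}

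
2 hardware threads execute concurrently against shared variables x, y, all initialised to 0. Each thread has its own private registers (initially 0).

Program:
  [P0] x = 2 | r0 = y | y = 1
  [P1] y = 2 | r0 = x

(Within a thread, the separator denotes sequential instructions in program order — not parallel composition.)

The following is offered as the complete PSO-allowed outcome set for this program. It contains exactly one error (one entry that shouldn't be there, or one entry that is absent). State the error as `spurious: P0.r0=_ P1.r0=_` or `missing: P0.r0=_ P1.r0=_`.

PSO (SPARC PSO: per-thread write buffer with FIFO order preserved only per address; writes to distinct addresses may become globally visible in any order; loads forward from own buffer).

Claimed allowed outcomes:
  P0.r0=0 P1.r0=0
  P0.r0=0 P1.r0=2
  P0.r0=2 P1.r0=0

missing: P0.r0=2 P1.r0=2

outcome vector order: (P0.r0,P1.r0)
PSO: 4 outcomes — {<0 0>; <0 2>; <2 0>; <2 2>}
PSO∖claimed = {<2 2>}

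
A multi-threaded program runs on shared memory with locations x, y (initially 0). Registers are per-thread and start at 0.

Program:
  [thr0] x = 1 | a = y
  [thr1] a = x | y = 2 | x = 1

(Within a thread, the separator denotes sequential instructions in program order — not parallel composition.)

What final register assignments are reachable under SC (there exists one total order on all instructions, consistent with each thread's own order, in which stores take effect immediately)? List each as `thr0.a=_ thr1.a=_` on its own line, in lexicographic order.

outcome vector order: (thr0.a,thr1.a)
|SC outcomes| = 4

thr0.a=0 thr1.a=0
thr0.a=0 thr1.a=1
thr0.a=2 thr1.a=0
thr0.a=2 thr1.a=1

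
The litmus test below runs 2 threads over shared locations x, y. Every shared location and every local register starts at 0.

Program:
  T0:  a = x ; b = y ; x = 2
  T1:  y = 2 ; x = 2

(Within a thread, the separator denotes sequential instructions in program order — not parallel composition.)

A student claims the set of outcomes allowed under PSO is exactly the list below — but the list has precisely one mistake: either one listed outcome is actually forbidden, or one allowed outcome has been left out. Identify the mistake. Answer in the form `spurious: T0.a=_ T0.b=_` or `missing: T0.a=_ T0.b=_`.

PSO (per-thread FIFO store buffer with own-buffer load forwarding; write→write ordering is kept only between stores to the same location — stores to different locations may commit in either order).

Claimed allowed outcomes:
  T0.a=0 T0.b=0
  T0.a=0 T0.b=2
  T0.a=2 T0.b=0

missing: T0.a=2 T0.b=2

outcome vector order: (T0.a,T0.b)
[PSO] allowed = {0/0; 0/2; 2/0; 2/2}
PSO∖claimed = {2/2}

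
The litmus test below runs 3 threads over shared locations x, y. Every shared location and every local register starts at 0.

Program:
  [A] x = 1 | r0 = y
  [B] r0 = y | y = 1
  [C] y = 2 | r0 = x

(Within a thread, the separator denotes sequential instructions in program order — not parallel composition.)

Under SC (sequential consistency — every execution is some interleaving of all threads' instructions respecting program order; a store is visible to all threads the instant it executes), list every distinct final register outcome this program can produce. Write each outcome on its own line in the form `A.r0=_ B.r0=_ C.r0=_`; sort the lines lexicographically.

outcome vector order: (A.r0,B.r0,C.r0)
|SC outcomes| = 10

A.r0=0 B.r0=0 C.r0=1
A.r0=0 B.r0=2 C.r0=1
A.r0=1 B.r0=0 C.r0=0
A.r0=1 B.r0=0 C.r0=1
A.r0=1 B.r0=2 C.r0=0
A.r0=1 B.r0=2 C.r0=1
A.r0=2 B.r0=0 C.r0=0
A.r0=2 B.r0=0 C.r0=1
A.r0=2 B.r0=2 C.r0=0
A.r0=2 B.r0=2 C.r0=1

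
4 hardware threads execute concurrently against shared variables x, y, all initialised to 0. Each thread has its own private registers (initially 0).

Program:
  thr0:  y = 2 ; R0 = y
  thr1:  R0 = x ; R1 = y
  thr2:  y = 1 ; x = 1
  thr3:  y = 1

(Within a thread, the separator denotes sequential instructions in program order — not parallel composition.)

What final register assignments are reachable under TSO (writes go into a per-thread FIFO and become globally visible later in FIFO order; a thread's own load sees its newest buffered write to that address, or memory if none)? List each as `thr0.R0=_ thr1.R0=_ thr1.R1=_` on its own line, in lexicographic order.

outcome vector order: (thr0.R0,thr1.R0,thr1.R1)
|TSO outcomes| = 10

thr0.R0=1 thr1.R0=0 thr1.R1=0
thr0.R0=1 thr1.R0=0 thr1.R1=1
thr0.R0=1 thr1.R0=0 thr1.R1=2
thr0.R0=1 thr1.R0=1 thr1.R1=1
thr0.R0=1 thr1.R0=1 thr1.R1=2
thr0.R0=2 thr1.R0=0 thr1.R1=0
thr0.R0=2 thr1.R0=0 thr1.R1=1
thr0.R0=2 thr1.R0=0 thr1.R1=2
thr0.R0=2 thr1.R0=1 thr1.R1=1
thr0.R0=2 thr1.R0=1 thr1.R1=2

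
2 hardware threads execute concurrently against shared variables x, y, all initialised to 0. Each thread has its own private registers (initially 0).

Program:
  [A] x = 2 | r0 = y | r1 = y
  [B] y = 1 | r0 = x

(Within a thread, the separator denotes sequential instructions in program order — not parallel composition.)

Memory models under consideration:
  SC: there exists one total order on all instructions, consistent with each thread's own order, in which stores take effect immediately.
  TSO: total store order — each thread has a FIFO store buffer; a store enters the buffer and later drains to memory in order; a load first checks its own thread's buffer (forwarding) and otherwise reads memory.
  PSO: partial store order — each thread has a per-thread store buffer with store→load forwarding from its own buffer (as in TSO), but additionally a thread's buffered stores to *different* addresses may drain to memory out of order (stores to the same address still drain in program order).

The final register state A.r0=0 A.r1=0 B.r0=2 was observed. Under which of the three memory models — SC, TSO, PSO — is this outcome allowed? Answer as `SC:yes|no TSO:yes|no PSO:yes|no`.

outcome vector order: (A.r0,A.r1,B.r0)
SC (4): 0/0/2, 0/1/2, 1/1/0, 1/1/2
TSO (6): 0/0/0, 0/0/2, 0/1/0, 0/1/2, 1/1/0, 1/1/2
PSO (6): 0/0/0, 0/0/2, 0/1/0, 0/1/2, 1/1/0, 1/1/2
target 0/0/2 ∈ {SC,TSO,PSO}

SC:yes TSO:yes PSO:yes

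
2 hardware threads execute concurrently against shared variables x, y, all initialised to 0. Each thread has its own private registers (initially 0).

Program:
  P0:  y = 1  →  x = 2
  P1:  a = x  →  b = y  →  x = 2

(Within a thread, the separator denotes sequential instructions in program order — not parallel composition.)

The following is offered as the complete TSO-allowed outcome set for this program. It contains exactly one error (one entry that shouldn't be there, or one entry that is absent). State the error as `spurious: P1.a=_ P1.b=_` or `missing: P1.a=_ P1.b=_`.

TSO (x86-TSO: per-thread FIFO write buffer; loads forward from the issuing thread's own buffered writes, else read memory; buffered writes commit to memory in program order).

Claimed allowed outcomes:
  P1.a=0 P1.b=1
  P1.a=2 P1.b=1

outcome vector order: (P1.a,P1.b)
TSO (3): 0/0, 0/1, 2/1
TSO∖claimed = {0/0}

missing: P1.a=0 P1.b=0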